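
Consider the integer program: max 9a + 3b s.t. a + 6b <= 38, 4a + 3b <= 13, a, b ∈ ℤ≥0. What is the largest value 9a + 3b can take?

Relaxing integrality, the LP optimum is 29.25 at (a,b) = (3.25, 0), which is not an integer point.
(a,b)=(3,0): 1·3+6·0=3≤38, 4·3+3·0=12≤13, objective 27.
(a,b)=(2,1): 1·2+6·1=8≤38, 4·2+3·1=11≤13, objective 21.
(a,b)=(2,0): 1·2+6·0=2≤38, 4·2+3·0=8≤13, objective 18.
The best lattice point is (3,0), giving 27.

27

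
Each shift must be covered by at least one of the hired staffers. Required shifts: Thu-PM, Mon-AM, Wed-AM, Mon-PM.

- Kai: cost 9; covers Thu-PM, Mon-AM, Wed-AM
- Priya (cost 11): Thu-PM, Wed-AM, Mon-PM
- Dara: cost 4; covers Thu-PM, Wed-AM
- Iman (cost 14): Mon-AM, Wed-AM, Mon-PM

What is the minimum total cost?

Choose Dara and Iman: together they cover Thu-PM, Mon-AM, Wed-AM, Mon-PM — every shift.
Total cost: 4 + 14 = 18.
No cover costs less than 18.

18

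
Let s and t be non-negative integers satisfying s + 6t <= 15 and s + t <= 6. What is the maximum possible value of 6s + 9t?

39

(s,t)=(5,1) is feasible, giving 39.
(s,t)=(6,0) is feasible, giving 36.
The best lattice point is (5,1), giving 39.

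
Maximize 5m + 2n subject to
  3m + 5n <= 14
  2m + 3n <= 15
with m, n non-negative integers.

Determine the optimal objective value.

Relaxing integrality, the LP optimum is 23.33 at (m,n) = (4.67, 0), which is not an integer point.
(m,n)=(4,0) is feasible, giving 20.
(m,n)=(3,1) is feasible, giving 17.
Maximum is 20 at (m,n)=(4,0).

20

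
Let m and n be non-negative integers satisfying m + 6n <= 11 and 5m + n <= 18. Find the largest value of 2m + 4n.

10

(m,n)=(3,1) is feasible, giving 10.
(m,n)=(2,1) is feasible, giving 8.
(m,n)=(3,0) is feasible, giving 6.
No feasible integer point exceeds 10.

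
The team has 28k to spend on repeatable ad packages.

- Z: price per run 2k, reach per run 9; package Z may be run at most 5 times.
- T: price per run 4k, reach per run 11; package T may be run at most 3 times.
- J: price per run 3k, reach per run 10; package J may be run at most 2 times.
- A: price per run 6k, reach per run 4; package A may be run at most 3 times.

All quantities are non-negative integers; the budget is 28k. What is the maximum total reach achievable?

98

This is a bounded integer knapsack.
5×Z, 3×T, and 2×J: price 28 ≤ 28, reach 5·9 + 3·11 + 2·10 = 98.
4×Z, 3×T, and 2×J: price 26 ≤ 28, reach 4·9 + 3·11 + 2·10 = 89.
Best is 98.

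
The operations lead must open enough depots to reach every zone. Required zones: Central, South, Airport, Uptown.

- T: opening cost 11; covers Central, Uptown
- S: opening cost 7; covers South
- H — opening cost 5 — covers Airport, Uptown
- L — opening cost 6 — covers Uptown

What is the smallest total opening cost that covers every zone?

23

Choose T, S, and H: together they cover Central, South, Airport, Uptown — every zone.
Total opening cost: 11 + 7 + 5 = 23.
No cover costs less than 23.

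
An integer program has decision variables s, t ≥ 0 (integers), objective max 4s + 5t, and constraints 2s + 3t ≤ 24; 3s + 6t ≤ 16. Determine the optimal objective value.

20

(s,t)=(5,0) is feasible, giving 20.
(s,t)=(4,0) is feasible, giving 16.
The best lattice point is (5,0), giving 20.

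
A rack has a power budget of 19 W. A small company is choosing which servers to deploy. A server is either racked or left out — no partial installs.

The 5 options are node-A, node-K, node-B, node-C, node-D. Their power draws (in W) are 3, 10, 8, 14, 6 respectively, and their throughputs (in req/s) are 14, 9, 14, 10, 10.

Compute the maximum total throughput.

38

Take node-A, node-B, and node-D: power draw 3 + 8 + 6 = 17 ≤ 19, throughput 14 + 14 + 10 = 38.
No other feasible combination does better.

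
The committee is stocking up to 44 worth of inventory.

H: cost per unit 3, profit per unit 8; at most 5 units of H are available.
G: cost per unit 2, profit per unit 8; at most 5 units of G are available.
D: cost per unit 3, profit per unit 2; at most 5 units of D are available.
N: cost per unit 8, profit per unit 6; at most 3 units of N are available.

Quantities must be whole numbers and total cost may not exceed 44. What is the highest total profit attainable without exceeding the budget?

94

G has the best ratio (8/2); taking only G gives at most 5×8 = 40 (stopped by the supply cap of 5).
Mixing does better — 5×H, 5×G, 1×D, and 2×N: cost 44 ≤ 44, profit 5·8 + 5·8 + 1·2 + 2·6 = 94.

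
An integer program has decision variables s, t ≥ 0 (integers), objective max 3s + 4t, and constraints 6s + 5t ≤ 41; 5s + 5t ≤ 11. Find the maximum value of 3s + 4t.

Relaxing integrality, the LP optimum is 8.80 at (s,t) = (0, 2.2), which is not an integer point.
(s,t)=(0,2) is feasible, giving 8.
(s,t)=(1,1) is feasible, giving 7.
(s,t)=(0,1) is feasible, giving 4.
The best lattice point is (0,2), giving 8.

8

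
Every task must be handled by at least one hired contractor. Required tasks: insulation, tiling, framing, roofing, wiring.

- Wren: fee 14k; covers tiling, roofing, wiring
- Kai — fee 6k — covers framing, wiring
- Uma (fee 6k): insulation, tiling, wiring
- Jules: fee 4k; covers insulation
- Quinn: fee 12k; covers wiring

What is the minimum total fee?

24

This is an integer covering problem.
The greedy cost-per-new-task heuristic would pick Uma, Kai, and Wren for 26, but a cheaper cover exists.
Choose Wren, Kai, and Jules: together they cover insulation, tiling, framing, roofing, wiring — every task.
Total fee: 14 + 6 + 4 = 24.
No cover costs less than 24.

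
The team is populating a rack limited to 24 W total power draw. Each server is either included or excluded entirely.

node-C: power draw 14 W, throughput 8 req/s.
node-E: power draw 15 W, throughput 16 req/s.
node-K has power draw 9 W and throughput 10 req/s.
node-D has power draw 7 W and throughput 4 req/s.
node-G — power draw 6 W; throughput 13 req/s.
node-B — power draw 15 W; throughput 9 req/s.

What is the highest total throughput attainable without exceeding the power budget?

Take node-E and node-G: power draw 15 + 6 = 21 ≤ 24, throughput 16 + 13 = 29.
No other feasible combination does better.

29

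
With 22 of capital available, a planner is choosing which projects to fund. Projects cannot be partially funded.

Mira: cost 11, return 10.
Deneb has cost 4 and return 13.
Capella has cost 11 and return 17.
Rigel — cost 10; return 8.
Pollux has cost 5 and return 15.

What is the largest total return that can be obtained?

45

Allowing fractional choices, the relaxed optimum would be about 46.8, but projects are indivisible.
Mira + Deneb + Pollux: cost 11 + 4 + 5 = 20 ≤ 22, return 10 + 13 + 15 = 38.
Deneb + Capella + Pollux: cost 4 + 11 + 5 = 20 ≤ 22, return 13 + 17 + 15 = 45.
Deneb + Rigel + Pollux: cost 4 + 10 + 5 = 19 ≤ 22, return 13 + 8 + 15 = 36.
Best is Deneb, Capella, and Pollux with total return 45.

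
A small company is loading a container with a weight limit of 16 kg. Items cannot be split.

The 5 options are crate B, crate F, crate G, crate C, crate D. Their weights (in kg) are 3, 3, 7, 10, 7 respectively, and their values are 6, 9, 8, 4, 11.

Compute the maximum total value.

crate F + crate D: weight 3 + 7 = 10 ≤ 16, value 9 + 11 = 20.
crate B + crate F + crate D: weight 3 + 3 + 7 = 13 ≤ 16, value 6 + 9 + 11 = 26.
crate B + crate F + crate G: weight 3 + 3 + 7 = 13 ≤ 16, value 6 + 9 + 8 = 23.
Best is crate B, crate F, and crate D with total value 26.

26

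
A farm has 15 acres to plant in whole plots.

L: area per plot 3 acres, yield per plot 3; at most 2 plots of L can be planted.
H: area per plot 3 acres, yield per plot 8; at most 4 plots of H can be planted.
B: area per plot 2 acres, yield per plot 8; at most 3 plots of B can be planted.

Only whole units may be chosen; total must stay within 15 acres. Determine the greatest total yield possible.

48

Take 3×H and 3×B: area 15 ≤ 15, yield 3·8 + 3·8 = 48.
B has the best ratio (8/2) and is taken to its limit of 3; remaining capacity is filled optimally with the others.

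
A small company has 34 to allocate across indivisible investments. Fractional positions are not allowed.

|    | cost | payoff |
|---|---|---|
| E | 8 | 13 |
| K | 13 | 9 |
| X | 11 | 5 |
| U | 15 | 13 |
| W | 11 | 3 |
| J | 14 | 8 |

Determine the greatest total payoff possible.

E + U + W: cost 8 + 15 + 11 = 34 ≤ 34, payoff 13 + 13 + 3 = 29.
E + X + U: cost 8 + 11 + 15 = 34 ≤ 34, payoff 13 + 5 + 13 = 31.
E + K + X: cost 8 + 13 + 11 = 32 ≤ 34, payoff 13 + 9 + 5 = 27.
Best is E, X, and U with total payoff 31.

31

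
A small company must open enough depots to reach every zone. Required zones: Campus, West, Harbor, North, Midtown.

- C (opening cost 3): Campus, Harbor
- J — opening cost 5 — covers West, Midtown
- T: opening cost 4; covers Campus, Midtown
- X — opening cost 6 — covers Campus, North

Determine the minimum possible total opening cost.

Choose C, J, and X: together they cover Campus, West, Harbor, North, Midtown — every zone.
Total opening cost: 3 + 5 + 6 = 14.
No cover costs less than 14.

14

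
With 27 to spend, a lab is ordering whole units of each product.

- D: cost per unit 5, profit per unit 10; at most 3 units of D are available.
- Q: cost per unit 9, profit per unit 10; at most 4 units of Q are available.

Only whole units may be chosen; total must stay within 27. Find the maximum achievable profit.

40

3×Q: cost 27 ≤ 27, profit 3·10 = 30.
3×D and 1×Q: cost 24 ≤ 27, profit 3·10 + 1·10 = 40.
Best is 40.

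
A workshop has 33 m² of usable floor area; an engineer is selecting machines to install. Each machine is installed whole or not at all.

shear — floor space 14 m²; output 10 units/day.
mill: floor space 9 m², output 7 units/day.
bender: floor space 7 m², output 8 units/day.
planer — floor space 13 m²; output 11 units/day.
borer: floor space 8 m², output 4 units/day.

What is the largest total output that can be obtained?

26

Allowing fractional choices, the relaxed optimum would be about 28.9, but machines are indivisible.
shear + mill + bender: floor space 14 + 9 + 7 = 30 ≤ 33, output 10 + 7 + 8 = 25.
mill + bender + planer: floor space 9 + 7 + 13 = 29 ≤ 33, output 7 + 8 + 11 = 26.
bender + planer + borer: floor space 7 + 13 + 8 = 28 ≤ 33, output 8 + 11 + 4 = 23.
Best is mill, bender, and planer with total output 26.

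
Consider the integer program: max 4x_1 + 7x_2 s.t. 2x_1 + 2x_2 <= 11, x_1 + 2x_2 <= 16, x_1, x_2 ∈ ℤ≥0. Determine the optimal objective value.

(x_1,x_2)=(0,5): 2·0+2·5=10≤11, 1·0+2·5=10≤16, objective 35.
(x_1,x_2)=(1,4): 2·1+2·4=10≤11, 1·1+2·4=9≤16, objective 32.
No feasible integer point exceeds 35.

35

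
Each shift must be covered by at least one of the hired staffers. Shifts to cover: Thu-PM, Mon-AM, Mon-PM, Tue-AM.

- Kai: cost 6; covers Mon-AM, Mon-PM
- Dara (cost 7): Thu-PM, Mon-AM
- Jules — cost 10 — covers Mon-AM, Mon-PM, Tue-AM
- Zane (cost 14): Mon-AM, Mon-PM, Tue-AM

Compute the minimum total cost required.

17

The greedy cost-per-new-shift heuristic would pick Kai, Dara, and Jules for 23, but a cheaper cover exists.
Choose Dara and Jules: together they cover Thu-PM, Mon-AM, Mon-PM, Tue-AM — every shift.
Total cost: 7 + 10 = 17.
No cover costs less than 17.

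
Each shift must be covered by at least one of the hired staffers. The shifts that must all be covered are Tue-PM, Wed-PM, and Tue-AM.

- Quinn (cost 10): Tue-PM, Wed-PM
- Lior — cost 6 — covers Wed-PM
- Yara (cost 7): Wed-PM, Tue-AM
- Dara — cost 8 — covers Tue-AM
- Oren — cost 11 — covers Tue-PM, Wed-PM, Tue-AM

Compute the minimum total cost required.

11

The greedy cost-per-new-shift heuristic would pick Yara and Quinn for 17, but a cheaper cover exists.
Oren alone covers Tue-PM, Wed-PM, Tue-AM — every shift.
Total cost: 11.
No cover costs less than 11.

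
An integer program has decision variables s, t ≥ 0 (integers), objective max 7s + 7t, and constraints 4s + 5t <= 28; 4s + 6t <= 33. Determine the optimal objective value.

(s,t)=(7,0): 4·7+5·0=28≤28, 4·7+6·0=28≤33, objective 49.
(s,t)=(6,0): 4·6+5·0=24≤28, 4·6+6·0=24≤33, objective 42.
Maximum is 49 at (s,t)=(7,0).

49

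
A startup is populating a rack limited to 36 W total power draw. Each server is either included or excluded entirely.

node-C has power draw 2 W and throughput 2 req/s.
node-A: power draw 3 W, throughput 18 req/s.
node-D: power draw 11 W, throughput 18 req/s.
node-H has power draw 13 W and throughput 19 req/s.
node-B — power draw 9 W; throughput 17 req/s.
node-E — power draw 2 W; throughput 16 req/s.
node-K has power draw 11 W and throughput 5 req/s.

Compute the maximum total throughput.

74

node-C + node-A + node-D + node-H + node-E: power draw 2 + 3 + 11 + 13 + 2 = 31 ≤ 36, throughput 2 + 18 + 18 + 19 + 16 = 73.
node-C + node-A + node-H + node-B + node-E: power draw 2 + 3 + 13 + 9 + 2 = 29 ≤ 36, throughput 2 + 18 + 19 + 17 + 16 = 72.
node-A + node-D + node-B + node-E + node-K: power draw 3 + 11 + 9 + 2 + 11 = 36 ≤ 36, throughput 18 + 18 + 17 + 16 + 5 = 74.
Best is node-A, node-D, node-B, node-E, and node-K with total throughput 74.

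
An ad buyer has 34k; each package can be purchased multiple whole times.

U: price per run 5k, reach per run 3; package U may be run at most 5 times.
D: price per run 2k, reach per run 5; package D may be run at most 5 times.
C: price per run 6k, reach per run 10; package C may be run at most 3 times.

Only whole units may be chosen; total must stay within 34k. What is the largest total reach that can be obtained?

5×D and 3×C: price 28 ≤ 34, reach 5·5 + 3·10 = 55.
1×U, 5×D, and 3×C: price 33 ≤ 34, reach 1·3 + 5·5 + 3·10 = 58.
Best is 58.

58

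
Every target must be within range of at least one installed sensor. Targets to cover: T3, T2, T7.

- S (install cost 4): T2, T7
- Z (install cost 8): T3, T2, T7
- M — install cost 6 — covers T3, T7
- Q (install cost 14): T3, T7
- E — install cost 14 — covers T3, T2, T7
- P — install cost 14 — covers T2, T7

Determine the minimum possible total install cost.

This is an integer covering problem.
Z alone covers T3, T2, T7 — every target.
Total install cost: 8.

8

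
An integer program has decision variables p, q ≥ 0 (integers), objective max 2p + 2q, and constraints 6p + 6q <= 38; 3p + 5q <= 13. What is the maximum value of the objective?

(p,q)=(4,0): 6·4+6·0=24≤38, 3·4+5·0=12≤13, objective 8.
(p,q)=(3,0): 6·3+6·0=18≤38, 3·3+5·0=9≤13, objective 6.
No feasible integer point exceeds 8.

8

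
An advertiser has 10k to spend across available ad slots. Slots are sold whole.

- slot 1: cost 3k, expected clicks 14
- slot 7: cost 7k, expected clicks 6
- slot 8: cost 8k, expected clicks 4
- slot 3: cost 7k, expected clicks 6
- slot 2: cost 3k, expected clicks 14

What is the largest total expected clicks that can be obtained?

28

Treat it as a binary knapsack problem.
slot 1 + slot 7: cost 3 + 7 = 10 ≤ 10, expected clicks 14 + 6 = 20.
slot 1 + slot 2: cost 3 + 3 = 6 ≤ 10, expected clicks 14 + 14 = 28.
Best is slot 1 and slot 2 with total expected clicks 28.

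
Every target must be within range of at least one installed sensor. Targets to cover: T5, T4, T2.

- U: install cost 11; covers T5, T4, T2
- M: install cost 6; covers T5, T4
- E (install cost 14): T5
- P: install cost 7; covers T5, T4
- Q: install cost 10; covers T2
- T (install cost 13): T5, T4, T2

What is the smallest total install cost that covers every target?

11

This is an integer covering problem.
The greedy cost-per-new-target heuristic would pick M and Q for 16, but a cheaper cover exists.
U alone covers T5, T4, T2 — every target.
Total install cost: 11.
No cover costs less than 11.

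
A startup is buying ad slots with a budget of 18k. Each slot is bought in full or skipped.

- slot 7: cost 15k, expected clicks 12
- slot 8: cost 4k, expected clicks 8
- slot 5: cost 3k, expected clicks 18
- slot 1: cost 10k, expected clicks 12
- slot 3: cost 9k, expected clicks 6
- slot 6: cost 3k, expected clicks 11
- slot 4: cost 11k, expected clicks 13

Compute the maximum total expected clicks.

42

This is a 0-1 knapsack instance.
slot 5 + slot 1 + slot 6: cost 3 + 10 + 3 = 16 ≤ 18, expected clicks 18 + 12 + 11 = 41.
slot 5 + slot 6 + slot 4: cost 3 + 3 + 11 = 17 ≤ 18, expected clicks 18 + 11 + 13 = 42.
Best is slot 5, slot 6, and slot 4 with total expected clicks 42.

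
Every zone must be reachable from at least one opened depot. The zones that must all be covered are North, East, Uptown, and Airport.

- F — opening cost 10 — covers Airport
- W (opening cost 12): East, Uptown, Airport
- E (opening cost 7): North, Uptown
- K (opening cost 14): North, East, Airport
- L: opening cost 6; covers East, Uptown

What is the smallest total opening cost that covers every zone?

19

Choose W and E: together they cover North, East, Uptown, Airport — every zone.
Total opening cost: 12 + 7 = 19.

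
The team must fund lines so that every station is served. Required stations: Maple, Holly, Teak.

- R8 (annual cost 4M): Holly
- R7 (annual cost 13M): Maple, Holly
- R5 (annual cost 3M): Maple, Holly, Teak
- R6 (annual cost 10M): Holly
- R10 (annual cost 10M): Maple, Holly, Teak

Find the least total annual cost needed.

3

R5 alone covers Maple, Holly, Teak — every station.
Total annual cost: 3.
No cover costs less than 3.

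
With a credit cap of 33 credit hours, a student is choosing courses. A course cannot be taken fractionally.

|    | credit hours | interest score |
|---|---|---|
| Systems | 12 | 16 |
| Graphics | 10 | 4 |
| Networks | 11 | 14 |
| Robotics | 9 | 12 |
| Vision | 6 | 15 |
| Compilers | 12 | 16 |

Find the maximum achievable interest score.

Networks + Vision + Compilers: credit hours 11 + 6 + 12 = 29 ≤ 33, interest score 14 + 15 + 16 = 45.
Systems + Vision + Compilers: credit hours 12 + 6 + 12 = 30 ≤ 33, interest score 16 + 15 + 16 = 47.
Systems + Networks + Vision: credit hours 12 + 11 + 6 = 29 ≤ 33, interest score 16 + 14 + 15 = 45.
Best is Systems, Vision, and Compilers with total interest score 47.

47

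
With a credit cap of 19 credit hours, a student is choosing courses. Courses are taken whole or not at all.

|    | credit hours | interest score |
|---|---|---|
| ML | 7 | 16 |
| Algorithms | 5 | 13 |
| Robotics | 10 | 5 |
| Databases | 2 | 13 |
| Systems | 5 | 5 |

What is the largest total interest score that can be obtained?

47

Take ML, Algorithms, Databases, and Systems: credit hours 7 + 5 + 2 + 5 = 19 ≤ 19, interest score 16 + 13 + 13 + 5 = 47.
No other feasible combination does better.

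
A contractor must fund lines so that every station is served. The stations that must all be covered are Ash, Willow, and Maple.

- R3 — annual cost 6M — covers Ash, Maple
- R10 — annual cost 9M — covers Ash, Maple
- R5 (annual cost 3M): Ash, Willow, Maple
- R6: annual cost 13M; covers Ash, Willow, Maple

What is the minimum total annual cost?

3

R5 alone covers Ash, Willow, Maple — every station.
Total annual cost: 3.
No cover costs less than 3.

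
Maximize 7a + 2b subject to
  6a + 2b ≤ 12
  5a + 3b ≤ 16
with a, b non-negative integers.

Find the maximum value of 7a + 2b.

14

(a,b)=(2,0): 6·2+2·0=12≤12, 5·2+3·0=10≤16, objective 14.
(a,b)=(1,1): 6·1+2·1=8≤12, 5·1+3·1=8≤16, objective 9.
(a,b)=(1,0): 6·1+2·0=6≤12, 5·1+3·0=5≤16, objective 7.
No feasible integer point exceeds 14.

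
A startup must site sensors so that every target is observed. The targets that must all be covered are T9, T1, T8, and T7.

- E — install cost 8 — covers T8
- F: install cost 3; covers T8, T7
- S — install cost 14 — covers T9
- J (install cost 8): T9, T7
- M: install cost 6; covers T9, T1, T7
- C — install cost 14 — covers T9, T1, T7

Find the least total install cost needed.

9

This is a weighted set-cover instance.
Choose F and M: together they cover T9, T1, T8, T7 — every target.
Total install cost: 3 + 6 = 9.
No cover costs less than 9.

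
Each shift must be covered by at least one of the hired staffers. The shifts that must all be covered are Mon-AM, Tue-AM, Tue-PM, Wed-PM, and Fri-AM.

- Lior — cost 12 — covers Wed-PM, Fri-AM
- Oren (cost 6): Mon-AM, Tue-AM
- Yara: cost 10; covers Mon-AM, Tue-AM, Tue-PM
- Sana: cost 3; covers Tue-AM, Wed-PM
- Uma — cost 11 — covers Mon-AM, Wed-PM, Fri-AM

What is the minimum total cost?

21

The greedy cost-per-new-shift heuristic would pick Sana, Yara, and Uma for 24, but a cheaper cover exists.
Choose Yara and Uma: together they cover Mon-AM, Tue-AM, Tue-PM, Wed-PM, Fri-AM — every shift.
Total cost: 10 + 11 = 21.
No cover costs less than 21.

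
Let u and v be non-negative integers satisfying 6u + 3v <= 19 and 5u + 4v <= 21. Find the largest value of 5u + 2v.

(u,v)=(3,0) is feasible, giving 15.
(u,v)=(2,1) is feasible, giving 12.
No feasible integer point exceeds 15.

15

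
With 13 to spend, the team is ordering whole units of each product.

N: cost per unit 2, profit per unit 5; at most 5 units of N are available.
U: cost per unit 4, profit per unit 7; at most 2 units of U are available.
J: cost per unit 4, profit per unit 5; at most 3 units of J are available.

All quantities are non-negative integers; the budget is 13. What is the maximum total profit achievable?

27

4×N and 1×U: cost 12 ≤ 13, profit 4·5 + 1·7 = 27.
4×N and 1×J: cost 12 ≤ 13, profit 4·5 + 1·5 = 25.
Best is 27.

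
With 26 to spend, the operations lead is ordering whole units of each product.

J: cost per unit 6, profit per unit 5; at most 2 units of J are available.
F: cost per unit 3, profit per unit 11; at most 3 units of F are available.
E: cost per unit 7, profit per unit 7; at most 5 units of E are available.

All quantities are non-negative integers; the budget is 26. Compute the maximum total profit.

1×J, 3×F, and 1×E: cost 22 ≤ 26, profit 1·5 + 3·11 + 1·7 = 45.
3×F and 2×E: cost 23 ≤ 26, profit 3·11 + 2·7 = 47.
Best is 47.

47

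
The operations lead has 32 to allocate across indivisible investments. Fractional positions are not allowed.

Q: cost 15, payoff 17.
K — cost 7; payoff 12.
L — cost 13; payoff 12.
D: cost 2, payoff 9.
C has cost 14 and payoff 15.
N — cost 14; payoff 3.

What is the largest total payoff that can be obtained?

Treat it as a binary knapsack problem.
Allowing fractional choices, the relaxed optimum would be about 46.6, but investments are indivisible.
Q + D + C: cost 15 + 2 + 14 = 31 ≤ 32, payoff 17 + 9 + 15 = 41.
Q + K + D: cost 15 + 7 + 2 = 24 ≤ 32, payoff 17 + 12 + 9 = 38.
Best is Q, D, and C with total payoff 41.

41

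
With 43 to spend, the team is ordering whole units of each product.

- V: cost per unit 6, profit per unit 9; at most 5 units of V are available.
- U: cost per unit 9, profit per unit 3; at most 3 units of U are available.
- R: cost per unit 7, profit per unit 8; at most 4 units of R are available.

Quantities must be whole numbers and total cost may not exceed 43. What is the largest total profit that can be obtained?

V has the best ratio (9/6); taking only V gives at most 5×9 = 45 (stopped by the supply cap of 5).
Mixing does better — 5×V and 1×R: cost 37 ≤ 43, profit 5·9 + 1·8 = 53.

53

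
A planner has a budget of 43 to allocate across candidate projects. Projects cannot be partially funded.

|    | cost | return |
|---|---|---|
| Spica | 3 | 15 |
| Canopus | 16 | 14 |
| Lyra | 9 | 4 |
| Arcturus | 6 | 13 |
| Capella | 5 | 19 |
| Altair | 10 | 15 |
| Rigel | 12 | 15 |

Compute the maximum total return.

77

Allowing fractional choices, the relaxed optimum would be about 83.1, but projects are indivisible.
Spica + Arcturus + Capella + Altair + Rigel: cost 3 + 6 + 5 + 10 + 12 = 36 ≤ 43, return 15 + 13 + 19 + 15 + 15 = 77.
Spica + Canopus + Arcturus + Capella + Altair: cost 3 + 16 + 6 + 5 + 10 = 40 ≤ 43, return 15 + 14 + 13 + 19 + 15 = 76.
Best is Spica, Arcturus, Capella, Altair, and Rigel with total return 77.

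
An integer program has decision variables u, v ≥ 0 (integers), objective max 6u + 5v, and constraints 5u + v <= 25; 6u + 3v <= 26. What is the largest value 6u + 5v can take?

Relaxing integrality, the LP optimum is 43.33 at (u,v) = (0, 8.67), which is not an integer point.
(u,v)=(0,8): 5·0+1·8=8≤25, 6·0+3·8=24≤26, objective 40.
(u,v)=(0,7): 5·0+1·7=7≤25, 6·0+3·7=21≤26, objective 35.
Maximum is 40 at (u,v)=(0,8).

40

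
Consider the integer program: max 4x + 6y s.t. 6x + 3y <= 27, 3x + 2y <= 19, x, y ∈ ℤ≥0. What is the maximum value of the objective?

(x,y)=(0,9): 6·0+3·9=27≤27, 3·0+2·9=18≤19, objective 54.
(x,y)=(0,8): 6·0+3·8=24≤27, 3·0+2·8=16≤19, objective 48.
Maximum is 54 at (x,y)=(0,9).

54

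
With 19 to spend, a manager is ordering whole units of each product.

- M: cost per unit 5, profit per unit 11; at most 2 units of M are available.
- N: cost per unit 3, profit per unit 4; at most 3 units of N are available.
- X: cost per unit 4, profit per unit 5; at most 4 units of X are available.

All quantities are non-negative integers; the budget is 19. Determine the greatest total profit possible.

34

2×M and 3×N: cost 19 ≤ 19, profit 2·11 + 3·4 = 34.
2×M and 2×X: cost 18 ≤ 19, profit 2·11 + 2·5 = 32.
Best is 34.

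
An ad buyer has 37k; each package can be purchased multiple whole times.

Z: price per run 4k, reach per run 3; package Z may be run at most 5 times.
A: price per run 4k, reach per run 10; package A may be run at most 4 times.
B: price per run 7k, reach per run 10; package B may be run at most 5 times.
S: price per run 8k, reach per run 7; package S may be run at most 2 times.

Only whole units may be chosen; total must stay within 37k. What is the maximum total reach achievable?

This is a bounded integer knapsack.
A has the best ratio (10/4); taking only A gives at most 4×10 = 40 (stopped by the supply cap of 4).
Mixing does better — 4×A and 3×B: price 37 ≤ 37, reach 4·10 + 3·10 = 70.

70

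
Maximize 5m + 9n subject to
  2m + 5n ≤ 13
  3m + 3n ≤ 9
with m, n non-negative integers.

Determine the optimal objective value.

23

Relaxing integrality, the LP optimum is 24.33 at (m,n) = (0.667, 2.33), which is not an integer point.
(m,n)=(1,2): 2·1+5·2=12≤13, 3·1+3·2=9≤9, objective 23.
(m,n)=(2,1): 2·2+5·1=9≤13, 3·2+3·1=9≤9, objective 19.
(m,n)=(0,2): 2·0+5·2=10≤13, 3·0+3·2=6≤9, objective 18.
(m,n)=(1,1): 2·1+5·1=7≤13, 3·1+3·1=6≤9, objective 14.
No feasible integer point exceeds 23.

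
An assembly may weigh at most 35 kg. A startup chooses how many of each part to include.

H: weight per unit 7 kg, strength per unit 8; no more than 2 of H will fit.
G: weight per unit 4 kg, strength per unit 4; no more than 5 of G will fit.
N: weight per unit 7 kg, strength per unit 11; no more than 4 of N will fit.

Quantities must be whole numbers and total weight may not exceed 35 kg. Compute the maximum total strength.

1×H and 4×N: weight 35 ≤ 35, strength 1·8 + 4·11 = 52.
2×H and 3×N: weight 35 ≤ 35, strength 2·8 + 3·11 = 49.
Best is 52.

52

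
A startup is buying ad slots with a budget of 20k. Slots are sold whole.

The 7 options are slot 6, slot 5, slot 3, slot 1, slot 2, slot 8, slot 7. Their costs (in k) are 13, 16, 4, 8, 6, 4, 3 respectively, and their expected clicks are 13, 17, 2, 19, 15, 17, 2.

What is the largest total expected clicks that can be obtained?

51

This is an integer program with binary decision variables.
Allowing fractional choices, the relaxed optimum would be about 53.1, but ad slots are indivisible.
slot 1 + slot 2 + slot 8: cost 8 + 6 + 4 = 18 ≤ 20, expected clicks 19 + 15 + 17 = 51.
slot 3 + slot 1 + slot 8 + slot 7: cost 4 + 8 + 4 + 3 = 19 ≤ 20, expected clicks 2 + 19 + 17 + 2 = 40.
Best is slot 1, slot 2, and slot 8 with total expected clicks 51.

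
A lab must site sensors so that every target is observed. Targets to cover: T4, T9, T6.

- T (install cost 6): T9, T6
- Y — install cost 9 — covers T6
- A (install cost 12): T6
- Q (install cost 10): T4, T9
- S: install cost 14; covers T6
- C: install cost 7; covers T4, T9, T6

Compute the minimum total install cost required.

C alone covers T4, T9, T6 — every target.
Total install cost: 7.

7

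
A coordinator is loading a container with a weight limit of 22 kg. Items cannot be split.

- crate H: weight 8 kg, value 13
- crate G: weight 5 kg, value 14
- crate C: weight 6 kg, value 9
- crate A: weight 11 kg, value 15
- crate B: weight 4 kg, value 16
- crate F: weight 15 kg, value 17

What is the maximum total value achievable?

crate C + crate A + crate B: weight 6 + 11 + 4 = 21 ≤ 22, value 9 + 15 + 16 = 40.
crate H + crate G + crate B: weight 8 + 5 + 4 = 17 ≤ 22, value 13 + 14 + 16 = 43.
crate G + crate A + crate B: weight 5 + 11 + 4 = 20 ≤ 22, value 14 + 15 + 16 = 45.
Best is crate G, crate A, and crate B with total value 45.

45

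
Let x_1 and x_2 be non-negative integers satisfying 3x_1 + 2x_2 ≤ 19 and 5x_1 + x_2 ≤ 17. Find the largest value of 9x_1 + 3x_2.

36

(x_1,x_2)=(2,6) is feasible, giving 36.
(x_1,x_2)=(2,5) is feasible, giving 33.
(x_1,x_2)=(1,7) is feasible, giving 30.
Maximum is 36 at (x_1,x_2)=(2,6).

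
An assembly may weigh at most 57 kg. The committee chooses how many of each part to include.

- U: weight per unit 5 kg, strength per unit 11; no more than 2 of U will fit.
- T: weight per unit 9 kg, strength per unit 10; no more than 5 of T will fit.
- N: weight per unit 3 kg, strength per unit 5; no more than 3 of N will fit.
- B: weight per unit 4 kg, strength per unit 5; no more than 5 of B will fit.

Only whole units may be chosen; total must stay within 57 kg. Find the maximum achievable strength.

82

This is a bounded integer knapsack.
2×U, 2×T, 3×N, and 5×B: weight 57 ≤ 57, strength 2·11 + 2·10 + 3·5 + 5·5 = 82.
2×U, 2×T, 2×N, and 5×B: weight 54 ≤ 57, strength 2·11 + 2·10 + 2·5 + 5·5 = 77.
Best is 82.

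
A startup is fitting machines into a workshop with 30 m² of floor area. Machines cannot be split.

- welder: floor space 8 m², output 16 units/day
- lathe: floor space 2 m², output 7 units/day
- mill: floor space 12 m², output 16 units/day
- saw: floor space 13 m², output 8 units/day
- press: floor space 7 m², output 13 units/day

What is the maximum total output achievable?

Treat it as a binary knapsack problem.
welder + mill + press: floor space 8 + 12 + 7 = 27 ≤ 30, output 16 + 16 + 13 = 45.
welder + lathe + saw + press: floor space 8 + 2 + 13 + 7 = 30 ≤ 30, output 16 + 7 + 8 + 13 = 44.
welder + lathe + mill + press: floor space 8 + 2 + 12 + 7 = 29 ≤ 30, output 16 + 7 + 16 + 13 = 52.
Best is welder, lathe, mill, and press with total output 52.

52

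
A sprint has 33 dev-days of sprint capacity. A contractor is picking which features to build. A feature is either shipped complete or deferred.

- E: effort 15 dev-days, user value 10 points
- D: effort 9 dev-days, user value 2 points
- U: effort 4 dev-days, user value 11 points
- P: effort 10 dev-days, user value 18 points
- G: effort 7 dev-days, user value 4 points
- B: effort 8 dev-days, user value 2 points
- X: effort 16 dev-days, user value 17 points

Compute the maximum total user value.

E + U + P: effort 15 + 4 + 10 = 29 ≤ 33, user value 10 + 11 + 18 = 39.
P + G + X: effort 10 + 7 + 16 = 33 ≤ 33, user value 18 + 4 + 17 = 39.
U + P + X: effort 4 + 10 + 16 = 30 ≤ 33, user value 11 + 18 + 17 = 46.
Best is U, P, and X with total user value 46.

46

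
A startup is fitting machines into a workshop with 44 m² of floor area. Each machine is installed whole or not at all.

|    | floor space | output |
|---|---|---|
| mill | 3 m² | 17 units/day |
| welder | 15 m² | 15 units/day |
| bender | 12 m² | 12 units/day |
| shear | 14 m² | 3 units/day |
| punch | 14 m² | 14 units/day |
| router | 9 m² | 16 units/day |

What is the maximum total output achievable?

62

Take mill, welder, punch, and router: floor space 3 + 15 + 14 + 9 = 41 ≤ 44, output 17 + 15 + 14 + 16 = 62.
No other feasible combination does better.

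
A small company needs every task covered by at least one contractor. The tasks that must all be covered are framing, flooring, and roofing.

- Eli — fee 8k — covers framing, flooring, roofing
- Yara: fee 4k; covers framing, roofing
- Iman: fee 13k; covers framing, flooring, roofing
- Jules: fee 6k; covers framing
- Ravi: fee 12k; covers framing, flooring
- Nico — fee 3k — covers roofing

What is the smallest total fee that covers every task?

This is an integer covering problem.
The greedy cost-per-new-task heuristic would pick Yara and Eli for 12, but a cheaper cover exists.
Eli alone covers framing, flooring, roofing — every task.
Total fee: 8.
No cover costs less than 8.

8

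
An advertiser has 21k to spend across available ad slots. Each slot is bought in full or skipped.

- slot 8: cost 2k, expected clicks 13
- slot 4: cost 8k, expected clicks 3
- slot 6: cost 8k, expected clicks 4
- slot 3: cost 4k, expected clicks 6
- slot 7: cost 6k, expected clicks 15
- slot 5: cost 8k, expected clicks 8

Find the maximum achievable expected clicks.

Allowing fractional choices, the relaxed optimum would be about 42.5, but ad slots are indivisible.
slot 8 + slot 3 + slot 7 + slot 5: cost 2 + 4 + 6 + 8 = 20 ≤ 21, expected clicks 13 + 6 + 15 + 8 = 42.
slot 8 + slot 4 + slot 3 + slot 7: cost 2 + 8 + 4 + 6 = 20 ≤ 21, expected clicks 13 + 3 + 6 + 15 = 37.
slot 8 + slot 6 + slot 3 + slot 7: cost 2 + 8 + 4 + 6 = 20 ≤ 21, expected clicks 13 + 4 + 6 + 15 = 38.
Best is slot 8, slot 3, slot 7, and slot 5 with total expected clicks 42.

42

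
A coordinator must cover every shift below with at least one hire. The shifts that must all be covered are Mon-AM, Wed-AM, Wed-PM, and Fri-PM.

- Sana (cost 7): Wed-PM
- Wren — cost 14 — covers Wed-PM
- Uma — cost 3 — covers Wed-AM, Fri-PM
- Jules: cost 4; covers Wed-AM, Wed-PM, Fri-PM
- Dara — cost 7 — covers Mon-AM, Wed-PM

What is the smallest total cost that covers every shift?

The greedy cost-per-new-shift heuristic would pick Jules and Dara for 11, but a cheaper cover exists.
Choose Uma and Dara: together they cover Mon-AM, Wed-AM, Wed-PM, Fri-PM — every shift.
Total cost: 3 + 7 = 10.
No cover costs less than 10.

10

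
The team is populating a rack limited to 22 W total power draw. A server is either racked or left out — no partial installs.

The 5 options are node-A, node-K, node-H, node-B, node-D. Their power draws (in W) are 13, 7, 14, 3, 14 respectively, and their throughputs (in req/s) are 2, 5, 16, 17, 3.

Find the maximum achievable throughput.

33

node-K + node-B: power draw 7 + 3 = 10 ≤ 22, throughput 5 + 17 = 22.
node-H + node-B: power draw 14 + 3 = 17 ≤ 22, throughput 16 + 17 = 33.
node-K + node-H: power draw 7 + 14 = 21 ≤ 22, throughput 5 + 16 = 21.
Best is node-H and node-B with total throughput 33.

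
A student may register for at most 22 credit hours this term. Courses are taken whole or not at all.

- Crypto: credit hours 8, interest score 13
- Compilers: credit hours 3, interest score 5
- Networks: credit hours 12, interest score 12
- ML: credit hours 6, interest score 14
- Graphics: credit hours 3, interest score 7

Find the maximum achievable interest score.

Allowing fractional choices, the relaxed optimum would be about 41.0, but courses are indivisible.
Crypto + ML + Graphics: credit hours 8 + 6 + 3 = 17 ≤ 22, interest score 13 + 14 + 7 = 34.
Crypto + Compilers + ML + Graphics: credit hours 8 + 3 + 6 + 3 = 20 ≤ 22, interest score 13 + 5 + 14 + 7 = 39.
Networks + ML + Graphics: credit hours 12 + 6 + 3 = 21 ≤ 22, interest score 12 + 14 + 7 = 33.
Best is Crypto, Compilers, ML, and Graphics with total interest score 39.

39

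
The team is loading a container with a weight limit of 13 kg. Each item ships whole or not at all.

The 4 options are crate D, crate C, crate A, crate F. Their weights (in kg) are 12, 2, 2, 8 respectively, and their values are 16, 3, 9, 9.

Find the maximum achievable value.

21

Treat it as a binary knapsack problem.
Allowing fractional choices, the relaxed optimum would be about 24.0, but items are indivisible.
crate C + crate A + crate F: weight 2 + 2 + 8 = 12 ≤ 13, value 3 + 9 + 9 = 21.
crate D: weight 12 ≤ 13, value 16.
crate A + crate F: weight 2 + 8 = 10 ≤ 13, value 9 + 9 = 18.
Best is crate C, crate A, and crate F with total value 21.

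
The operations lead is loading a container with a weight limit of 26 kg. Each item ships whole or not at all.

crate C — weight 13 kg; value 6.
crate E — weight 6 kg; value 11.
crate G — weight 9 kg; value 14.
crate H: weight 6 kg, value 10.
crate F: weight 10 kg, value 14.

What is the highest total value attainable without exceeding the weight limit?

crate G + crate H + crate F: weight 9 + 6 + 10 = 25 ≤ 26, value 14 + 10 + 14 = 38.
crate E + crate G + crate F: weight 6 + 9 + 10 = 25 ≤ 26, value 11 + 14 + 14 = 39.
Best is crate E, crate G, and crate F with total value 39.

39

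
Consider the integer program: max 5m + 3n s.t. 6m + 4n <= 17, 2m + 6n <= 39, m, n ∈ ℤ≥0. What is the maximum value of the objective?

(m,n)=(2,1) is feasible, giving 13.
(m,n)=(1,2) is feasible, giving 11.
The best lattice point is (2,1), giving 13.

13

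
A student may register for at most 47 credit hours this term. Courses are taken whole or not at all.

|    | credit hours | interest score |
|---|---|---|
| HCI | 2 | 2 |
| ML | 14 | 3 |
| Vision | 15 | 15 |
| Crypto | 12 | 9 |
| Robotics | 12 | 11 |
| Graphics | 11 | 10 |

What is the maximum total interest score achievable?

38

Allowing fractional choices, the relaxed optimum would be about 43.2, but courses are indivisible.
HCI + Vision + Crypto + Robotics: credit hours 2 + 15 + 12 + 12 = 41 ≤ 47, interest score 2 + 15 + 9 + 11 = 37.
HCI + Vision + Robotics + Graphics: credit hours 2 + 15 + 12 + 11 = 40 ≤ 47, interest score 2 + 15 + 11 + 10 = 38.
Vision + Robotics + Graphics: credit hours 15 + 12 + 11 = 38 ≤ 47, interest score 15 + 11 + 10 = 36.
Best is HCI, Vision, Robotics, and Graphics with total interest score 38.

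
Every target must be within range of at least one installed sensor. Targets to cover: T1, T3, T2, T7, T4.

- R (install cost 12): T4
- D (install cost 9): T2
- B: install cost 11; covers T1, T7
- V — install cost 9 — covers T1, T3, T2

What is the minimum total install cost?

32

Choose R, B, and V: together they cover T1, T3, T2, T7, T4 — every target.
Total install cost: 12 + 11 + 9 = 32.
No cover costs less than 32.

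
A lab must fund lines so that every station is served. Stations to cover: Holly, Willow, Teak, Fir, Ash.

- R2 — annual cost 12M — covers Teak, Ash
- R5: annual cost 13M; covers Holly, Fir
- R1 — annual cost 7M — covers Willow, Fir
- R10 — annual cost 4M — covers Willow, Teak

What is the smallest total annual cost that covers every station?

29

This is an integer covering problem.
Choose R2, R5, and R10: together they cover Holly, Willow, Teak, Fir, Ash — every station.
Total annual cost: 12 + 13 + 4 = 29.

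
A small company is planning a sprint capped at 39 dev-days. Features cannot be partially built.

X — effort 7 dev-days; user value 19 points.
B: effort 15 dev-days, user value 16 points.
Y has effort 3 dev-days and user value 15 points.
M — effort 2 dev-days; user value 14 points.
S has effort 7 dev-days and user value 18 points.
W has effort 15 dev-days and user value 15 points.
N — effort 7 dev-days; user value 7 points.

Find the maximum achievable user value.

82

X + B + Y + M + S: effort 7 + 15 + 3 + 2 + 7 = 34 ≤ 39, user value 19 + 16 + 15 + 14 + 18 = 82.
X + Y + M + S + W: effort 7 + 3 + 2 + 7 + 15 = 34 ≤ 39, user value 19 + 15 + 14 + 18 + 15 = 81.
Best is X, B, Y, M, and S with total user value 82.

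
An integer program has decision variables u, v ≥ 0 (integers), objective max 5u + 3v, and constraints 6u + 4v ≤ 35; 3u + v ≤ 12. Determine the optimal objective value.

26

(u,v)=(1,7): 6·1+4·7=34≤35, 3·1+1·7=10≤12, objective 26.
(u,v)=(2,5): 6·2+4·5=32≤35, 3·2+1·5=11≤12, objective 25.
(u,v)=(0,8): 6·0+4·8=32≤35, 3·0+1·8=8≤12, objective 24.
The best lattice point is (1,7), giving 26.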